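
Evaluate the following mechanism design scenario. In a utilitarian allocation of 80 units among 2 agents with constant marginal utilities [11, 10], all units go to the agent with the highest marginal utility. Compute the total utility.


Step 1: The marginal utilities are [11, 10]
Step 2: The highest marginal utility is 11
Step 3: All 80 units go to that agent
Step 4: Total utility = 11 * 80 = 880

880


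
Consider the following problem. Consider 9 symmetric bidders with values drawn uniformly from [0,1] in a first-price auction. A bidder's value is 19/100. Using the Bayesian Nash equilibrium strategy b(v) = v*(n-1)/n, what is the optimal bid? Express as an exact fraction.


Step 1: The symmetric BNE bidding function is b(v) = v * (n-1) / n
Step 2: Substitute v = 19/100 and n = 9
Step 3: b = 19/100 * 8/9
Step 4: b = 38/225

38/225


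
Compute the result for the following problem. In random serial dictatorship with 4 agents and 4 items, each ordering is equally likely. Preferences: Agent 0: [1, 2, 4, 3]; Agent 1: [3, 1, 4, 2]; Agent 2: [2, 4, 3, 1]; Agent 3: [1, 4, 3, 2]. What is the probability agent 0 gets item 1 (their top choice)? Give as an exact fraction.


Step 1: Agent 0 wants item 1
Step 2: There are 24 possible orderings of agents
Step 3: In 12 orderings, agent 0 gets item 1
Step 4: Probability = 12/24 = 1/2

1/2


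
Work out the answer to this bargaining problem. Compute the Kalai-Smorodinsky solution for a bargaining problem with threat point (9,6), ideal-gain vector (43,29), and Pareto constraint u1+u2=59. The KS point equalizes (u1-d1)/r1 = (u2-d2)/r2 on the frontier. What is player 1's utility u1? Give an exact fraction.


Step 1: At the KS point, (u1-d1)/r1 = (u2-d2)/r2 = t and u1+u2 = 59
Step 2: u1 = d1 + r1*t and u2 = d2 + r2*t, so (d1 + r1*t) + (d2 + r2*t) = 59
Step 3: t = (59 - 9 - 6)/(43 + 29) = 44/72 = 11/18
Step 4: u1 = d1 + r1*t = 9 + 43 * 11/18 = 635/18
Step 5: (Check: u2 = d2 + r2*t = 427/18; u1+u2 = 635/18 + 427/18 = 59, on the frontier.)

635/18


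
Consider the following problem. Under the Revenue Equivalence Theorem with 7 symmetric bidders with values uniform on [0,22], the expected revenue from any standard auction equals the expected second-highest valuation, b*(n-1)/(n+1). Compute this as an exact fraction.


Step 1: By Revenue Equivalence, expected revenue = b*(n-1)/(n+1)
Step 2: Substituting n = 7, b = 22
Step 3: Revenue = 22*(7-1)/(7+1) = 22*6/8
Step 4: Revenue = 132/8 = 33/2

33/2


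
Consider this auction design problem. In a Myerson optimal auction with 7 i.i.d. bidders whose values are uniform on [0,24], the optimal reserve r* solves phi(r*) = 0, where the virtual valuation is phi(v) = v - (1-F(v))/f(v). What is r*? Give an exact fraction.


Step 1: For U[0,24], F(v) = v/24 and f(v) = 1/24
Step 2: phi(v) = v - (1 - v/24)/(1/24) = v - (24 - v) = 2v - 24
Step 3: Set phi(r*) = 0: 2r* - 24 = 0
Step 4: r* = 24/2 = 12 (the number of bidders n = 7 does not enter)

12


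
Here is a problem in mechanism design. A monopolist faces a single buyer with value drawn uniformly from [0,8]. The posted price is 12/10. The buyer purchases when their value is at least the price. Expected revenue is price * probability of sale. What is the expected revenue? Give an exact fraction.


Step 1: Posted price r = 6/5, value support [0,8]
Step 2: P(v >= r) = (8 - 6/5)/8 = 17/20
Step 3: Expected revenue = r * P(v >= r) = 6/5 * 17/20
Step 4: Revenue = 51/50

51/50


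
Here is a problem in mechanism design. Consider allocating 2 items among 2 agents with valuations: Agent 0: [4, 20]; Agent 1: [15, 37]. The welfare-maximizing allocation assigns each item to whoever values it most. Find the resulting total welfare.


Step 1: For each item, find the maximum value among all agents.
Step 2: Item 0 -> Agent 1 (value 15)
Step 3: Item 1 -> Agent 1 (value 37)
Step 4: Total welfare = 15 + 37 = 52

52


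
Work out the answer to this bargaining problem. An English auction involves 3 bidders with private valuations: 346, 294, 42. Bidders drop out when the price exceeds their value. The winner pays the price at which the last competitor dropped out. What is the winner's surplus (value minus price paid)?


Step 1: Identify the highest value: 346
Step 2: Identify the second-highest value: 294
Step 3: The final price = second-highest value = 294
Step 4: Surplus = 346 - 294 = 52

52


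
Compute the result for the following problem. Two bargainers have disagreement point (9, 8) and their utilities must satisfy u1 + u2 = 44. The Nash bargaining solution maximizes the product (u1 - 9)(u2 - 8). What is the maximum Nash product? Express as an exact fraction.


Step 1: The Nash solution splits surplus symmetrically above the disagreement point
Step 2: u1 = (total + d1 - d2)/2 = (44 + 9 - 8)/2 = 45/2
Step 3: u2 = (total - d1 + d2)/2 = (44 - 9 + 8)/2 = 43/2
Step 4: Nash product = (45/2 - 9) * (43/2 - 8)
Step 5: = 27/2 * 27/2 = 729/4

729/4


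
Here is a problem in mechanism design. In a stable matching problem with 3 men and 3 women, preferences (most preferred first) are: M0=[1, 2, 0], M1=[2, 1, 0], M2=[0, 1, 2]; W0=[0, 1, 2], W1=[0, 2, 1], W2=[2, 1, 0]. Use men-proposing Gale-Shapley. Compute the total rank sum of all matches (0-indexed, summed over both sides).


Step 1: Run Gale-Shapley (men propose, women hold best offer):
  M0 proposes to W1; she accepts
  M1 proposes to W2; she accepts
  M2 proposes to W0; she accepts
Step 2: Final matching: W0-M2, W1-M0, W2-M1
Step 3: 0-indexed ranks (man's rank of his match, then woman's): 0 + 2 + 0 + 0 + 0 + 1
Step 4: Total rank sum = 3

3


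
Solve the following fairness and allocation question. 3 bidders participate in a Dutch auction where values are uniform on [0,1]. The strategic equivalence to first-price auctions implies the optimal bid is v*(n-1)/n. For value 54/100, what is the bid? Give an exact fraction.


Step 1: Dutch auctions are strategically equivalent to first-price auctions
Step 2: The equilibrium bid is b(v) = v*(n-1)/n
Step 3: b = 27/50 * 2/3
Step 4: b = 9/25

9/25


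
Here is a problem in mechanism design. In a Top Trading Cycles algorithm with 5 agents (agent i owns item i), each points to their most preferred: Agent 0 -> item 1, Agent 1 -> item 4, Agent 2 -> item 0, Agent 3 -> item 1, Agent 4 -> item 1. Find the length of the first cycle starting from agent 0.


Step 1: Trace the pointer graph from agent 0: 0 -> 1 -> 4 -> 1
Step 2: A cycle is detected when we revisit agent 1
Step 3: The cycle is: 1 -> 4 -> 1
Step 4: Cycle length = 2

2


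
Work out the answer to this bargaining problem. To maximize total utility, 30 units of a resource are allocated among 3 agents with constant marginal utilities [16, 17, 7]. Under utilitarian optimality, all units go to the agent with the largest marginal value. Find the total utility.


Step 1: The marginal utilities are [16, 17, 7]
Step 2: The highest marginal utility is 17
Step 3: All 30 units go to that agent
Step 4: Total utility = 17 * 30 = 510

510


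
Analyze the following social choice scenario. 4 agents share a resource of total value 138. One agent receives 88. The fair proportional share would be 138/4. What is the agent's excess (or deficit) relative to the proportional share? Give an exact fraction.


Step 1: Proportional share = 138/4 = 69/2
Step 2: Agent's actual allocation = 88
Step 3: Excess = 88 - 69/2 = 107/2

107/2


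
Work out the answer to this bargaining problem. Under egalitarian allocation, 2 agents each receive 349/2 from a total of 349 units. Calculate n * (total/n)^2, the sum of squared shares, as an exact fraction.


Step 1: Each agent's share = 349/2
Step 2: Square of each share = (349/2)^2 = 121801/4
Step 3: Sum of squares = 2 * 121801/4 = 121801/2

121801/2


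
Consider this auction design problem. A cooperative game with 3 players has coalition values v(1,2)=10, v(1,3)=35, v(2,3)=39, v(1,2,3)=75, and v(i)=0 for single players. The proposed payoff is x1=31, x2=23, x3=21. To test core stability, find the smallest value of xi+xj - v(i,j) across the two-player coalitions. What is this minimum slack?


Step 1: Slack for coalition (1,2): x1+x2 - v12 = 54 - 10 = 44
Step 2: Slack for coalition (1,3): x1+x3 - v13 = 52 - 35 = 17
Step 3: Slack for coalition (2,3): x2+x3 - v23 = 44 - 39 = 5
Step 4: Minimum slack = min(44, 17, 5) = 5, attained by (2,3); no pair can gain by deviating, so the allocation is in the core

5


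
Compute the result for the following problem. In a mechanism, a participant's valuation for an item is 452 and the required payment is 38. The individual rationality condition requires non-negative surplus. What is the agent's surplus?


Step 1: Surplus = value - payment = 452 - 38 = 414
Step 2: IR is satisfied (surplus >= 0)

414


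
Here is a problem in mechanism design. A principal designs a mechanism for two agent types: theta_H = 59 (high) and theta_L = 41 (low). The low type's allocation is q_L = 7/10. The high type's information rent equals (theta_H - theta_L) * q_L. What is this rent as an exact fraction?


Step 1: theta_H - theta_L = 59 - 41 = 18
Step 2: Information rent = (theta_H - theta_L) * q_L
Step 3: = 18 * 7/10
Step 4: = 63/5

63/5


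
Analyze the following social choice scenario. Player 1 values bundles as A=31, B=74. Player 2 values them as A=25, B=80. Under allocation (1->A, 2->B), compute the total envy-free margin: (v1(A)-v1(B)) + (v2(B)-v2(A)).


Step 1: Player 1's margin = v1(A) - v1(B) = 31 - 74 = -43
Step 2: Player 2's margin = v2(B) - v2(A) = 80 - 25 = 55
Step 3: Total margin = -43 + 55 = 12

12


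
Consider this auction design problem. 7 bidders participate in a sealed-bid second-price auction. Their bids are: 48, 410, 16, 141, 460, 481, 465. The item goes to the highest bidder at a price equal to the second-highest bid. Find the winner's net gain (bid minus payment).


Step 1: Sort bids in descending order: 481, 465, 460, 410, 141, 48, 16
Step 2: The winning bid is the highest: 481
Step 3: The payment equals the second-highest bid: 465
Step 4: Surplus = winner's bid - payment = 481 - 465 = 16

16


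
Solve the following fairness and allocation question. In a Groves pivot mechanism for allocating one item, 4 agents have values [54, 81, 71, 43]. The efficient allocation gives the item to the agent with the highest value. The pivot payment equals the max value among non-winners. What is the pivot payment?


Step 1: The efficient winner is agent 1 with value 81
Step 2: Other agents' values: [54, 71, 43]
Step 3: Pivot payment = max(others) = 71
Step 4: The winner pays 71

71


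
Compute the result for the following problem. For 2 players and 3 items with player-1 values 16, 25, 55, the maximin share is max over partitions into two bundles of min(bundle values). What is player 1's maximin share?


Step 1: Item values = 16, 25, 55
Step 2: Enumerate all 2-bundle partitions and take the smaller bundle:
  Partition 1: {16} vs {25,55} -> bundles 16, 80; min = 16
  Partition 2: {25} vs {16,55} -> bundles 25, 71; min = 25
  Partition 3: {55} vs {16,25} -> bundles 55, 41; min = 41
Step 3: MMS = max(16, 25, 41) = 41

41


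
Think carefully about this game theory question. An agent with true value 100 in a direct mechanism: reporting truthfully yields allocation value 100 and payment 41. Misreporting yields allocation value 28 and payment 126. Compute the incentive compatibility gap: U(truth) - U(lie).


Step 1: U(truth) = value - payment = 100 - 41 = 59
Step 2: U(lie) = allocation - payment = 28 - 126 = -98
Step 3: IC gap = 59 - (-98) = 157

157


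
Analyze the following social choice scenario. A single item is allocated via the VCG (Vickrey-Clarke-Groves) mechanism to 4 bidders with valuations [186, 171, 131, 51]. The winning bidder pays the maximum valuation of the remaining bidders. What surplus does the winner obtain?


Step 1: The winner is the agent with the highest value: agent 0 with value 186
Step 2: Values of other agents: [171, 131, 51]
Step 3: VCG payment = max of others' values = 171
Step 4: Surplus = 186 - 171 = 15

15


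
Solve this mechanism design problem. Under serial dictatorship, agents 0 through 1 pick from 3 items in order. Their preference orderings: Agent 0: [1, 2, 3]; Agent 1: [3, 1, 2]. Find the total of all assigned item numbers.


Step 1: Agent 0 picks item 1
Step 2: Agent 1 picks item 3
Step 3: Sum = 1 + 3 = 4

4


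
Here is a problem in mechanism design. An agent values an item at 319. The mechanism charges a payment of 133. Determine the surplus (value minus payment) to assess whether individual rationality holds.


Step 1: Surplus = value - payment = 319 - 133 = 186
Step 2: IR is satisfied (surplus >= 0)

186


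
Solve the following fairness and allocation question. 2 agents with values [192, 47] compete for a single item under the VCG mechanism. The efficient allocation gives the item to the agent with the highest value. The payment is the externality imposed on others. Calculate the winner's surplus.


Step 1: The winner is the agent with the highest value: agent 0 with value 192
Step 2: Values of other agents: [47]
Step 3: VCG payment = max of others' values = 47
Step 4: Surplus = 192 - 47 = 145

145


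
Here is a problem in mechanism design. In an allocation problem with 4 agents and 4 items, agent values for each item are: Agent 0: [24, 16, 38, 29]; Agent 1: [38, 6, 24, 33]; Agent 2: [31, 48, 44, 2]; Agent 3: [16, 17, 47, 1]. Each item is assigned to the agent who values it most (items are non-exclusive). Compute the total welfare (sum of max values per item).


Step 1: For each item, find the maximum value among all agents.
Step 2: Item 0 -> Agent 1 (value 38)
Step 3: Item 1 -> Agent 2 (value 48)
Step 4: Item 2 -> Agent 3 (value 47)
Step 5: Item 3 -> Agent 1 (value 33)
Step 6: Total welfare = 38 + 48 + 47 + 33 = 166

166


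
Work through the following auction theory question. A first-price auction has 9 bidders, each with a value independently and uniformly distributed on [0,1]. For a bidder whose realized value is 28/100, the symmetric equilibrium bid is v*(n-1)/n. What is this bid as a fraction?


Step 1: The symmetric BNE bidding function is b(v) = v * (n-1) / n
Step 2: Substitute v = 7/25 and n = 9
Step 3: b = 7/25 * 8/9
Step 4: b = 56/225

56/225


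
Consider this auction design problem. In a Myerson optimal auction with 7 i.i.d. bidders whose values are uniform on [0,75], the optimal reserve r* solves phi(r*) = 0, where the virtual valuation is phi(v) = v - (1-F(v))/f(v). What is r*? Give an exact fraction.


Step 1: For U[0,75], F(v) = v/75 and f(v) = 1/75
Step 2: phi(v) = v - (1 - v/75)/(1/75) = v - (75 - v) = 2v - 75
Step 3: Set phi(r*) = 0: 2r* - 75 = 0
Step 4: r* = 75/2 (the number of bidders n = 7 does not enter)

75/2


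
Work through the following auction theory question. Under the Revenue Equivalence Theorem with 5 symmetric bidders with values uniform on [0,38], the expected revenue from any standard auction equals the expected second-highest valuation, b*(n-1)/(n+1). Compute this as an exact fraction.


Step 1: By Revenue Equivalence, expected revenue = b*(n-1)/(n+1)
Step 2: Substituting n = 5, b = 38
Step 3: Revenue = 38*(5-1)/(5+1) = 38*4/6
Step 4: Revenue = 152/6 = 76/3

76/3


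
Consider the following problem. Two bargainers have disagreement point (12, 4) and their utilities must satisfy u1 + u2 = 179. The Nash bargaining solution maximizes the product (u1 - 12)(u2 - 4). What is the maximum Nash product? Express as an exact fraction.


Step 1: The Nash solution splits surplus symmetrically above the disagreement point
Step 2: u1 = (total + d1 - d2)/2 = (179 + 12 - 4)/2 = 187/2
Step 3: u2 = (total - d1 + d2)/2 = (179 - 12 + 4)/2 = 171/2
Step 4: Nash product = (187/2 - 12) * (171/2 - 4)
Step 5: = 163/2 * 163/2 = 26569/4

26569/4


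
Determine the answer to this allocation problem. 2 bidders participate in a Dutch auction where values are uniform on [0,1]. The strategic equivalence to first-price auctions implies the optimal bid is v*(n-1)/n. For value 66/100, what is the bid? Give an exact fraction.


Step 1: Dutch auctions are strategically equivalent to first-price auctions
Step 2: The equilibrium bid is b(v) = v*(n-1)/n
Step 3: b = 33/50 * 1/2
Step 4: b = 33/100

33/100


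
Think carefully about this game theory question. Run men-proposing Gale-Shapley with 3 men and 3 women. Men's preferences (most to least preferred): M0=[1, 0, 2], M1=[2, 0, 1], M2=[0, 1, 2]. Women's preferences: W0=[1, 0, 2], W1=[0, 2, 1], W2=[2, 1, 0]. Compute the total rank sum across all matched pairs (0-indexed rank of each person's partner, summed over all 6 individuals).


Step 1: Run Gale-Shapley (men propose, women hold best offer):
  M0 proposes to W1; she accepts
  M1 proposes to W2; she accepts
  M2 proposes to W0; she accepts
Step 2: Final matching: W0-M2, W1-M0, W2-M1
Step 3: 0-indexed ranks (man's rank of his match, then woman's): 0 + 2 + 0 + 0 + 0 + 1
Step 4: Total rank sum = 3

3


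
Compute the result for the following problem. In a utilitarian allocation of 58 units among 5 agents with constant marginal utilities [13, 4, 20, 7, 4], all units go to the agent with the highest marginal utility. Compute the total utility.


Step 1: The marginal utilities are [13, 4, 20, 7, 4]
Step 2: The highest marginal utility is 20
Step 3: All 58 units go to that agent
Step 4: Total utility = 20 * 58 = 1160

1160


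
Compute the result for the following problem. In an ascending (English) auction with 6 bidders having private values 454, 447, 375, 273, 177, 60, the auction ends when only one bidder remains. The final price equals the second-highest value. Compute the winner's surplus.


Step 1: Identify the highest value: 454
Step 2: Identify the second-highest value: 447
Step 3: The final price = second-highest value = 447
Step 4: Surplus = 454 - 447 = 7

7


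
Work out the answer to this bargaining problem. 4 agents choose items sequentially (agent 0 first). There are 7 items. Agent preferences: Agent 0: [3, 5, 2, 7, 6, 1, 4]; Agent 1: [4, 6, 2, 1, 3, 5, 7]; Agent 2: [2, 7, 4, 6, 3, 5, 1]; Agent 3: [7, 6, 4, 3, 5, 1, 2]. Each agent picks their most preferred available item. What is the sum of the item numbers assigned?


Step 1: Agent 0 picks item 3
Step 2: Agent 1 picks item 4
Step 3: Agent 2 picks item 2
Step 4: Agent 3 picks item 7
Step 5: Sum = 3 + 4 + 2 + 7 = 16

16


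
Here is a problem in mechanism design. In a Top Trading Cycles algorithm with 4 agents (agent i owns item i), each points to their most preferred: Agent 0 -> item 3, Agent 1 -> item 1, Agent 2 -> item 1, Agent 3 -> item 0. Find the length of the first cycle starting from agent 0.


Step 1: Trace the pointer graph from agent 0: 0 -> 3 -> 0
Step 2: A cycle is detected when we revisit agent 0
Step 3: The cycle is: 0 -> 3 -> 0
Step 4: Cycle length = 2

2


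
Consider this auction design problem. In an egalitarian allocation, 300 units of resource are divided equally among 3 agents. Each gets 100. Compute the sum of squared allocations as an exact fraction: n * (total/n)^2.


Step 1: Each agent's share = 300/3 = 100
Step 2: Square of each share = (100)^2 = 10000
Step 3: Sum of squares = 3 * 10000 = 30000

30000


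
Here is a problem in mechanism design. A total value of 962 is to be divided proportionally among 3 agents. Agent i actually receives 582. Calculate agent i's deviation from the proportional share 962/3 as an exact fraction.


Step 1: Proportional share = 962/3
Step 2: Agent's actual allocation = 582
Step 3: Excess = 582 - 962/3 = 784/3

784/3


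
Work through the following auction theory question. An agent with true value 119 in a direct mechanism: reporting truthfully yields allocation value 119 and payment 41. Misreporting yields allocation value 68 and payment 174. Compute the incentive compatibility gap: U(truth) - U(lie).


Step 1: U(truth) = value - payment = 119 - 41 = 78
Step 2: U(lie) = allocation - payment = 68 - 174 = -106
Step 3: IC gap = 78 - (-106) = 184

184


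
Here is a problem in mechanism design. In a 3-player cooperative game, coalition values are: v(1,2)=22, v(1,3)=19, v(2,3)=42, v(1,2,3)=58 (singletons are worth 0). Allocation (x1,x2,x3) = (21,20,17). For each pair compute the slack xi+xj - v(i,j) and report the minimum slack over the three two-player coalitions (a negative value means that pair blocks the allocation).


Step 1: Slack for coalition (1,2): x1+x2 - v12 = 41 - 22 = 19
Step 2: Slack for coalition (1,3): x1+x3 - v13 = 38 - 19 = 19
Step 3: Slack for coalition (2,3): x2+x3 - v23 = 37 - 42 = -5
Step 4: Minimum slack = min(19, 19, -5) = -5, attained by (2,3); coalition (2,3) can block (slack < 0), so the allocation is not in the core

-5


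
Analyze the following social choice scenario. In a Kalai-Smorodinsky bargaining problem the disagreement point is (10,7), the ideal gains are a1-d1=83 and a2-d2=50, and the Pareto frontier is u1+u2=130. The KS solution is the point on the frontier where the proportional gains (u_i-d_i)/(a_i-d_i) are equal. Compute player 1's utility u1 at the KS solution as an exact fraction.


Step 1: At the KS point, (u1-d1)/r1 = (u2-d2)/r2 = t and u1+u2 = 130
Step 2: u1 = d1 + r1*t and u2 = d2 + r2*t, so (d1 + r1*t) + (d2 + r2*t) = 130
Step 3: t = (130 - 10 - 7)/(83 + 50) = 113/133
Step 4: u1 = d1 + r1*t = 10 + 83 * 113/133 = 10709/133
Step 5: (Check: u2 = d2 + r2*t = 6581/133; u1+u2 = 10709/133 + 6581/133 = 130, on the frontier.)

10709/133


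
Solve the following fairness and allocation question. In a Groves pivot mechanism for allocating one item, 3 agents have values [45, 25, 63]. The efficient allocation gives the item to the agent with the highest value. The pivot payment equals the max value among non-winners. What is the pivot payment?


Step 1: The efficient winner is agent 2 with value 63
Step 2: Other agents' values: [45, 25]
Step 3: Pivot payment = max(others) = 45
Step 4: The winner pays 45

45


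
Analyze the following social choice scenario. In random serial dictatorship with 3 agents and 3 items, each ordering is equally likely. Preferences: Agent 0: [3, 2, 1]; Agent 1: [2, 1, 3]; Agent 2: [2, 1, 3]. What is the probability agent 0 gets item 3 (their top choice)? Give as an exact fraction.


Step 1: Agent 0 wants item 3
Step 2: There are 6 possible orderings of agents
Step 3: In 6 orderings, agent 0 gets item 3
Step 4: Probability = 6/6 = 1

1


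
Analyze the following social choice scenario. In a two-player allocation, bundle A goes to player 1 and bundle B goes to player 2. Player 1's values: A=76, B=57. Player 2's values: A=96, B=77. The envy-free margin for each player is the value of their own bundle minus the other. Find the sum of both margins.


Step 1: Player 1's margin = v1(A) - v1(B) = 76 - 57 = 19
Step 2: Player 2's margin = v2(B) - v2(A) = 77 - 96 = -19
Step 3: Total margin = 19 + -19 = 0

0


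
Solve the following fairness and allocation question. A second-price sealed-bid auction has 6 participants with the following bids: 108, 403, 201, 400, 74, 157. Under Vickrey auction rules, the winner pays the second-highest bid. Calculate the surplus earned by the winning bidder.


Step 1: Sort bids in descending order: 403, 400, 201, 157, 108, 74
Step 2: The winning bid is the highest: 403
Step 3: The payment equals the second-highest bid: 400
Step 4: Surplus = winner's bid - payment = 403 - 400 = 3

3


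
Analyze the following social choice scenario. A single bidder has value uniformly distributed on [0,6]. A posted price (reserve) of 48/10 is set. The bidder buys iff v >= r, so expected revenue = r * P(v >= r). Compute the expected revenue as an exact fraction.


Step 1: Posted price r = 24/5, value support [0,6]
Step 2: P(v >= r) = (6 - 24/5)/6 = 1/5
Step 3: Expected revenue = r * P(v >= r) = 24/5 * 1/5
Step 4: Revenue = 24/25

24/25


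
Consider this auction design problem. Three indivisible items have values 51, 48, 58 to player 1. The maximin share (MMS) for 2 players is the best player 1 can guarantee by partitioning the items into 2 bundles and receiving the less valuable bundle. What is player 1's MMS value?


Step 1: Item values = 51, 48, 58
Step 2: Enumerate all 2-bundle partitions and take the smaller bundle:
  Partition 1: {51} vs {48,58} -> bundles 51, 106; min = 51
  Partition 2: {48} vs {51,58} -> bundles 48, 109; min = 48
  Partition 3: {58} vs {51,48} -> bundles 58, 99; min = 58
Step 3: MMS = max(51, 48, 58) = 58

58


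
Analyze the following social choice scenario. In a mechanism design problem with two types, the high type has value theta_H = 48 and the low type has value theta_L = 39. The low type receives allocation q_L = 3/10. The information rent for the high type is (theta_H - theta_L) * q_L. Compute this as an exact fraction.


Step 1: theta_H - theta_L = 48 - 39 = 9
Step 2: Information rent = (theta_H - theta_L) * q_L
Step 3: = 9 * 3/10
Step 4: = 27/10

27/10


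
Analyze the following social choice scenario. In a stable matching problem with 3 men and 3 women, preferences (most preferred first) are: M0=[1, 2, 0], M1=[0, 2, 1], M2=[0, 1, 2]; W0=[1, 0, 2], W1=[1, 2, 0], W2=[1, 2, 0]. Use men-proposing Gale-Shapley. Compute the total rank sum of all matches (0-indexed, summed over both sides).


Step 1: Run Gale-Shapley (men propose, women hold best offer):
  M0 proposes to W1; she accepts
  M1 proposes to W0; she accepts
  M2 proposes to W0; rejected
  M2 proposes to W1; she switches from M0
  M0 proposes to W2; she accepts
Step 2: Final matching: W0-M1, W1-M2, W2-M0
Step 3: 0-indexed ranks (man's rank of his match, then woman's): 0 + 0 + 1 + 1 + 1 + 2
Step 4: Total rank sum = 5

5


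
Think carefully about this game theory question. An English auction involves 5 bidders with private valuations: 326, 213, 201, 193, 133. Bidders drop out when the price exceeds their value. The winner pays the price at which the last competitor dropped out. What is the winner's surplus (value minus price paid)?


Step 1: Identify the highest value: 326
Step 2: Identify the second-highest value: 213
Step 3: The final price = second-highest value = 213
Step 4: Surplus = 326 - 213 = 113

113


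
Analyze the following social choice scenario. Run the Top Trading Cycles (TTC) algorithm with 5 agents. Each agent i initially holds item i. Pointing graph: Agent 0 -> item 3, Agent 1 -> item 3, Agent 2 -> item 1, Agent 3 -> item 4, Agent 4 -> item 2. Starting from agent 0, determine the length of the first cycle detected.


Step 1: Trace the pointer graph from agent 0: 0 -> 3 -> 4 -> 2 -> 1 -> 3
Step 2: A cycle is detected when we revisit agent 3
Step 3: The cycle is: 3 -> 4 -> 2 -> 1 -> 3
Step 4: Cycle length = 4

4


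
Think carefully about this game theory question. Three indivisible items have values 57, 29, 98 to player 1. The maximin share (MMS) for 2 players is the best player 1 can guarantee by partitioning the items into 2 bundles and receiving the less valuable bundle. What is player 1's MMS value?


Step 1: Item values = 57, 29, 98
Step 2: Enumerate all 2-bundle partitions and take the smaller bundle:
  Partition 1: {57} vs {29,98} -> bundles 57, 127; min = 57
  Partition 2: {29} vs {57,98} -> bundles 29, 155; min = 29
  Partition 3: {98} vs {57,29} -> bundles 98, 86; min = 86
Step 3: MMS = max(57, 29, 86) = 86

86


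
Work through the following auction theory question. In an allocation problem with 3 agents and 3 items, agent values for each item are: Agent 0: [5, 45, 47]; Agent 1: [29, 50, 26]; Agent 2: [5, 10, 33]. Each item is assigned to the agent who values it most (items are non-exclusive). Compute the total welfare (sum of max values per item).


Step 1: For each item, find the maximum value among all agents.
Step 2: Item 0 -> Agent 1 (value 29)
Step 3: Item 1 -> Agent 1 (value 50)
Step 4: Item 2 -> Agent 0 (value 47)
Step 5: Total welfare = 29 + 50 + 47 = 126

126


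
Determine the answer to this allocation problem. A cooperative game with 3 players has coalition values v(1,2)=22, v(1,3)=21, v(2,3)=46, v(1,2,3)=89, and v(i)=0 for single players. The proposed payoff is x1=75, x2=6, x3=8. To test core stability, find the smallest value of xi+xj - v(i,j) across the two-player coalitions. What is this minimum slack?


Step 1: Slack for coalition (1,2): x1+x2 - v12 = 81 - 22 = 59
Step 2: Slack for coalition (1,3): x1+x3 - v13 = 83 - 21 = 62
Step 3: Slack for coalition (2,3): x2+x3 - v23 = 14 - 46 = -32
Step 4: Minimum slack = min(59, 62, -32) = -32, attained by (2,3); coalition (2,3) can block (slack < 0), so the allocation is not in the core

-32


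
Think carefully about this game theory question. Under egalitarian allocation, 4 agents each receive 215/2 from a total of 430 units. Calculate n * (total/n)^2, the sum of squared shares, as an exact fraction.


Step 1: Each agent's share = 430/4 = 215/2
Step 2: Square of each share = (215/2)^2 = 46225/4
Step 3: Sum of squares = 4 * 46225/4 = 46225

46225


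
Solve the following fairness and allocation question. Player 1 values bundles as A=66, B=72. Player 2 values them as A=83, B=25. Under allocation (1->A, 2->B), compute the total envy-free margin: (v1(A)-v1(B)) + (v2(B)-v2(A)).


Step 1: Player 1's margin = v1(A) - v1(B) = 66 - 72 = -6
Step 2: Player 2's margin = v2(B) - v2(A) = 25 - 83 = -58
Step 3: Total margin = -6 + -58 = -64

-64


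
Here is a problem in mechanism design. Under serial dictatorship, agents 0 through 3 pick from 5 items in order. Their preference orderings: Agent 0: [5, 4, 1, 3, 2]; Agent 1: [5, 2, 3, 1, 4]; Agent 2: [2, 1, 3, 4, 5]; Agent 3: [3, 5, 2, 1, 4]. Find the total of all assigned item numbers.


Step 1: Agent 0 picks item 5
Step 2: Agent 1 picks item 2
Step 3: Agent 2 picks item 1
Step 4: Agent 3 picks item 3
Step 5: Sum = 5 + 2 + 1 + 3 = 11

11


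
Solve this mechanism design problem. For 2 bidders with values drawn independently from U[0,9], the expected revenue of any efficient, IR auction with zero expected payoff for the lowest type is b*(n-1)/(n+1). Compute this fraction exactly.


Step 1: By Revenue Equivalence, expected revenue = b*(n-1)/(n+1)
Step 2: Substituting n = 2, b = 9
Step 3: Revenue = 9*(2-1)/(2+1) = 9*1/3
Step 4: Revenue = 9/3 = 3

3


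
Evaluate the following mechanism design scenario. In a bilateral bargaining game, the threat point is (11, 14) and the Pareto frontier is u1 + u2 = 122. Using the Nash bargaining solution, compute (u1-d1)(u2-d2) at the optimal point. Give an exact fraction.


Step 1: The Nash solution splits surplus symmetrically above the disagreement point
Step 2: u1 = (total + d1 - d2)/2 = (122 + 11 - 14)/2 = 119/2
Step 3: u2 = (total - d1 + d2)/2 = (122 - 11 + 14)/2 = 125/2
Step 4: Nash product = (119/2 - 11) * (125/2 - 14)
Step 5: = 97/2 * 97/2 = 9409/4

9409/4


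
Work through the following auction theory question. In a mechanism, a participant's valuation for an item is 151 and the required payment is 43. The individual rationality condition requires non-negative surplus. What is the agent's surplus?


Step 1: Surplus = value - payment = 151 - 43 = 108
Step 2: IR is satisfied (surplus >= 0)

108


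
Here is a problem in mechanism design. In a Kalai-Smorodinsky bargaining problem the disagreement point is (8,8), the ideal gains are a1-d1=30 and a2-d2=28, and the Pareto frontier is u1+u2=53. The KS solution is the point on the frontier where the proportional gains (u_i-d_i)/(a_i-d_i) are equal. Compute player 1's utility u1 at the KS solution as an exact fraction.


Step 1: At the KS point, (u1-d1)/r1 = (u2-d2)/r2 = t and u1+u2 = 53
Step 2: u1 = d1 + r1*t and u2 = d2 + r2*t, so (d1 + r1*t) + (d2 + r2*t) = 53
Step 3: t = (53 - 8 - 8)/(30 + 28) = 37/58
Step 4: u1 = d1 + r1*t = 8 + 30 * 37/58 = 787/29
Step 5: (Check: u2 = d2 + r2*t = 750/29; u1+u2 = 787/29 + 750/29 = 53, on the frontier.)

787/29


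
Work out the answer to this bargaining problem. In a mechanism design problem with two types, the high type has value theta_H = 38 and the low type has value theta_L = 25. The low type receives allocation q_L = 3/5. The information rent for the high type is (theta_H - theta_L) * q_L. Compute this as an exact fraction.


Step 1: theta_H - theta_L = 38 - 25 = 13
Step 2: Information rent = (theta_H - theta_L) * q_L
Step 3: = 13 * 3/5
Step 4: = 39/5

39/5


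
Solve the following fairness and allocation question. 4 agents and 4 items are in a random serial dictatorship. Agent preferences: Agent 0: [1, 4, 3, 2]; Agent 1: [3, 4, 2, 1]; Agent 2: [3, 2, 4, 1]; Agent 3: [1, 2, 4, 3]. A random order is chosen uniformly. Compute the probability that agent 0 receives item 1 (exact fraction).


Step 1: Agent 0 wants item 1
Step 2: There are 24 possible orderings of agents
Step 3: In 12 orderings, agent 0 gets item 1
Step 4: Probability = 12/24 = 1/2

1/2


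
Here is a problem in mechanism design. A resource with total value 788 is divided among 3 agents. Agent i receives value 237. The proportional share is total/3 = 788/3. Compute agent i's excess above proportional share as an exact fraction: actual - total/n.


Step 1: Proportional share = 788/3
Step 2: Agent's actual allocation = 237
Step 3: Excess = 237 - 788/3 = -77/3

-77/3


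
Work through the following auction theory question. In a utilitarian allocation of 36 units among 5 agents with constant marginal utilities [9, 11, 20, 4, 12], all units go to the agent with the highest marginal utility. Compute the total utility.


Step 1: The marginal utilities are [9, 11, 20, 4, 12]
Step 2: The highest marginal utility is 20
Step 3: All 36 units go to that agent
Step 4: Total utility = 20 * 36 = 720

720


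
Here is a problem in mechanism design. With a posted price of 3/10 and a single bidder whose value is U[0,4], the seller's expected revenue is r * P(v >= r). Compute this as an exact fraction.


Step 1: Posted price r = 3/10, value support [0,4]
Step 2: P(v >= r) = (4 - 3/10)/4 = 37/40
Step 3: Expected revenue = r * P(v >= r) = 3/10 * 37/40
Step 4: Revenue = 111/400

111/400


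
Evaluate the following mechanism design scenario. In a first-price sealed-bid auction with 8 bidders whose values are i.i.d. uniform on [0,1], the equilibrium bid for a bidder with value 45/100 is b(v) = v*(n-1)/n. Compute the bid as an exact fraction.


Step 1: The symmetric BNE bidding function is b(v) = v * (n-1) / n
Step 2: Substitute v = 9/20 and n = 8
Step 3: b = 9/20 * 7/8
Step 4: b = 63/160

63/160


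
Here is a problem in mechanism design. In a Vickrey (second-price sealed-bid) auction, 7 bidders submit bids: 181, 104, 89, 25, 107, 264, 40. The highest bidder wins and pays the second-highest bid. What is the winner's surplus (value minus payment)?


Step 1: Sort bids in descending order: 264, 181, 107, 104, 89, 40, 25
Step 2: The winning bid is the highest: 264
Step 3: The payment equals the second-highest bid: 181
Step 4: Surplus = winner's bid - payment = 264 - 181 = 83

83


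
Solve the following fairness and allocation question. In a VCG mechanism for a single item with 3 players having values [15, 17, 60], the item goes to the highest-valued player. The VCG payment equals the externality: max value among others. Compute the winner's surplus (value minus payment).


Step 1: The winner is the agent with the highest value: agent 2 with value 60
Step 2: Values of other agents: [15, 17]
Step 3: VCG payment = max of others' values = 17
Step 4: Surplus = 60 - 17 = 43

43


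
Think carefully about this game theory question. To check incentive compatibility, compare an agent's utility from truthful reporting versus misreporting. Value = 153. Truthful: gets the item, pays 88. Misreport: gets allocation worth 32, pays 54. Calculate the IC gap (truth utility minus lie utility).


Step 1: U(truth) = value - payment = 153 - 88 = 65
Step 2: U(lie) = allocation - payment = 32 - 54 = -22
Step 3: IC gap = 65 - (-22) = 87

87


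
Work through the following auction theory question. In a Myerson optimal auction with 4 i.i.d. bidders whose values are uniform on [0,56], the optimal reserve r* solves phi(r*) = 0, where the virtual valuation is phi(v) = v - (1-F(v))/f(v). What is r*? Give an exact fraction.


Step 1: For U[0,56], F(v) = v/56 and f(v) = 1/56
Step 2: phi(v) = v - (1 - v/56)/(1/56) = v - (56 - v) = 2v - 56
Step 3: Set phi(r*) = 0: 2r* - 56 = 0
Step 4: r* = 56/2 = 28 (the number of bidders n = 4 does not enter)

28


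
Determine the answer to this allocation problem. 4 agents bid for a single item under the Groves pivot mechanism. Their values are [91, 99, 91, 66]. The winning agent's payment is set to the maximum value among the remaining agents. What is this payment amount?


Step 1: The efficient winner is agent 1 with value 99
Step 2: Other agents' values: [91, 91, 66]
Step 3: Pivot payment = max(others) = 91
Step 4: The winner pays 91

91


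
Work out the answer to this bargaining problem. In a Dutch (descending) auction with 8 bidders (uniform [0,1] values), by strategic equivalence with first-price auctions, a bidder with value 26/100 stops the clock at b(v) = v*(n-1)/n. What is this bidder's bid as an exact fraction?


Step 1: Dutch auctions are strategically equivalent to first-price auctions
Step 2: The equilibrium bid is b(v) = v*(n-1)/n
Step 3: b = 13/50 * 7/8
Step 4: b = 91/400

91/400


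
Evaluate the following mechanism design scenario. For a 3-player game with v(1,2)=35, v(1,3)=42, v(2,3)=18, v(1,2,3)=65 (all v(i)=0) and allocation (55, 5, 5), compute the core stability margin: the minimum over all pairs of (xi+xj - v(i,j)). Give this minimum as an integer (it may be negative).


Step 1: Slack for coalition (1,2): x1+x2 - v12 = 60 - 35 = 25
Step 2: Slack for coalition (1,3): x1+x3 - v13 = 60 - 42 = 18
Step 3: Slack for coalition (2,3): x2+x3 - v23 = 10 - 18 = -8
Step 4: Minimum slack = min(25, 18, -8) = -8, attained by (2,3); coalition (2,3) can block (slack < 0), so the allocation is not in the core

-8


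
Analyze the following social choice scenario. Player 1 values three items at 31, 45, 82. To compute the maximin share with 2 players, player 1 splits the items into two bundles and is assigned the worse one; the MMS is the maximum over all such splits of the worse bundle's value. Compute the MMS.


Step 1: Item values = 31, 45, 82
Step 2: Enumerate all 2-bundle partitions and take the smaller bundle:
  Partition 1: {31} vs {45,82} -> bundles 31, 127; min = 31
  Partition 2: {45} vs {31,82} -> bundles 45, 113; min = 45
  Partition 3: {82} vs {31,45} -> bundles 82, 76; min = 76
Step 3: MMS = max(31, 45, 76) = 76

76


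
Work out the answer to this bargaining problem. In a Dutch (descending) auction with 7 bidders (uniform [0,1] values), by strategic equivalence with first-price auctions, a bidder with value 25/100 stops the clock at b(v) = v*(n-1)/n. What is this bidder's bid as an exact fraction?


Step 1: Dutch auctions are strategically equivalent to first-price auctions
Step 2: The equilibrium bid is b(v) = v*(n-1)/n
Step 3: b = 1/4 * 6/7
Step 4: b = 3/14

3/14


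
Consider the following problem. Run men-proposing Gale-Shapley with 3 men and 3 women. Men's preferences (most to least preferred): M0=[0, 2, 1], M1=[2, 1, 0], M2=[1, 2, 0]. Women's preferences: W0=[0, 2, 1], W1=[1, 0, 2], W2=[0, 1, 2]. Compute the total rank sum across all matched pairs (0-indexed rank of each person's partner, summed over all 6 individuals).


Step 1: Run Gale-Shapley (men propose, women hold best offer):
  M0 proposes to W0; she accepts
  M1 proposes to W2; she accepts
  M2 proposes to W1; she accepts
Step 2: Final matching: W0-M0, W1-M2, W2-M1
Step 3: 0-indexed ranks (man's rank of his match, then woman's): 0 + 0 + 0 + 2 + 0 + 1
Step 4: Total rank sum = 3

3


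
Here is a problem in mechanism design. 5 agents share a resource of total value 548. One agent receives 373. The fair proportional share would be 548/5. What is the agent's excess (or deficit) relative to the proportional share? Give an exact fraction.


Step 1: Proportional share = 548/5
Step 2: Agent's actual allocation = 373
Step 3: Excess = 373 - 548/5 = 1317/5

1317/5
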